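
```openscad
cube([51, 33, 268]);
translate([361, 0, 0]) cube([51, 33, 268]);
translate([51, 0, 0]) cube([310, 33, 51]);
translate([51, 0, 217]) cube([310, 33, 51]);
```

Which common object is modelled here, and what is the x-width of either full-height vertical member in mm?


A picture frame. The border width is 51 mm.

Four thin pieces enclosing a rectangular opening — a picture frame. The two full-height stiles are 268 mm tall; the top rail sits at z = 217 and is 51 mm tall, so the border above the opening is 268 − 217 = 51 mm, matching the stile x-width.


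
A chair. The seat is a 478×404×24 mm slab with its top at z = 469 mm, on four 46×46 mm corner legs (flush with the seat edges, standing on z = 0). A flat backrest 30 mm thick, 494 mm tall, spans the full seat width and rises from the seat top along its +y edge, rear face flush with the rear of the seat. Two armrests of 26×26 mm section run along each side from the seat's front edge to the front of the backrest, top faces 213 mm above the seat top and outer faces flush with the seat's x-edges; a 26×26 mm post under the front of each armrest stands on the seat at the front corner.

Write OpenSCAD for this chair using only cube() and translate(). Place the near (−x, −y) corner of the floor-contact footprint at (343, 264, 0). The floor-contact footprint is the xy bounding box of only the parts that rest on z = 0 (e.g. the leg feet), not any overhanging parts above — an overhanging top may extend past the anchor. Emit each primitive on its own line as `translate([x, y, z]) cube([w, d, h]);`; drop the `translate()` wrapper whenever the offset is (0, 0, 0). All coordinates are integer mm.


translate([343, 264, 445]) cube([478, 404, 24]);
translate([343, 264, 0]) cube([46, 46, 445]);
translate([775, 264, 0]) cube([46, 46, 445]);
translate([343, 622, 0]) cube([46, 46, 445]);
translate([775, 622, 0]) cube([46, 46, 445]);
translate([343, 638, 469]) cube([478, 30, 494]);
translate([343, 264, 656]) cube([26, 374, 26]);
translate([795, 264, 656]) cube([26, 374, 26]);
translate([343, 264, 469]) cube([26, 26, 187]);
translate([795, 264, 469]) cube([26, 26, 187]);


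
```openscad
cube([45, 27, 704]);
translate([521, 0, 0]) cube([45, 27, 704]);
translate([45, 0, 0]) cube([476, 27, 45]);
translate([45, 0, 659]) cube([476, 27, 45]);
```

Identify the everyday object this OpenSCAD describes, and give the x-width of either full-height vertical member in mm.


A picture frame. The border width is 45 mm.

Four thin pieces enclosing a rectangular opening — a picture frame. The two full-height stiles are 704 mm tall; the top rail sits at z = 659 and is 45 mm tall, so the border above the opening is 704 − 659 = 45 mm, matching the stile x-width.


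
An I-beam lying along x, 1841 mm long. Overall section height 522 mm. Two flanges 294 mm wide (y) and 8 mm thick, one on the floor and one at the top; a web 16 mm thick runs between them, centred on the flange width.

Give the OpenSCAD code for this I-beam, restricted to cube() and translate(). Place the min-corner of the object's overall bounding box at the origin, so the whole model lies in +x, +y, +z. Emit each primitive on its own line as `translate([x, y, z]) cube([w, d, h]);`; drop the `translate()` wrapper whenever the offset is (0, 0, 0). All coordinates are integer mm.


cube([1841, 294, 8]);
translate([0, 139, 8]) cube([1841, 16, 506]);
translate([0, 0, 514]) cube([1841, 294, 8]);


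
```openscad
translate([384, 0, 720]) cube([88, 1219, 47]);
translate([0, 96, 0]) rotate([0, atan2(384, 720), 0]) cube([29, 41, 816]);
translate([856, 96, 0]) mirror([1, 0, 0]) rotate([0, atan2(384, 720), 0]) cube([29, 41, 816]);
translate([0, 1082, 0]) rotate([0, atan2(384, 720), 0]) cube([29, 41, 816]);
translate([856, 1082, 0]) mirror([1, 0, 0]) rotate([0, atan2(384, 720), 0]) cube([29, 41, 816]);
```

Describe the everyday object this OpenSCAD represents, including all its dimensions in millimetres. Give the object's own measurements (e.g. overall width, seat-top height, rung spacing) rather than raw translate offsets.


A sawhorse. A 88×1219×47 mm beam (x, y, z) sits on two A-frame leg pairs. Each pair is two raked legs of 29×41 mm section (41 mm along y) splaying symmetrically in x. Each leg rises 720 mm vertically over 384 mm of horizontal reach and is 816 mm long along its own axis. Every leg's outer bottom edge rests on the floor and its outer top edge meets a bottom edge of the beam — the left legs (tilting toward +x) meet the beam's −x bottom edge, the right legs (their mirror images, tilting toward −x) meet its +x bottom edge — so the leg tops tuck under the beam, the beam's underside is 720 mm above the floor, and the feet are 856 mm apart outside-to-outside with the beam centred between them. The two leg pairs are set in 96 mm from either end of the beam.


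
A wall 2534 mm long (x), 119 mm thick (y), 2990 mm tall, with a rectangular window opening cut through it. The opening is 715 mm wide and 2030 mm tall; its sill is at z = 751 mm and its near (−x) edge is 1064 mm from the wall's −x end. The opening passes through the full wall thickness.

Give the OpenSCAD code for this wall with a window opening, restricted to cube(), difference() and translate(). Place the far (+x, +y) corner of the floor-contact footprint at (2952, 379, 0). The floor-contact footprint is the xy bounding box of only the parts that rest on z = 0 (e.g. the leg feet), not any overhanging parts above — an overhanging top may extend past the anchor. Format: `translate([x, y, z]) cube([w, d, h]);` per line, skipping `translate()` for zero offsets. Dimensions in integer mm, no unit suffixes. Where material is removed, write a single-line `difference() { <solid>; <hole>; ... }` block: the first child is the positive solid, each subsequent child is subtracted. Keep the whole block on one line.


difference() { translate([418, 260, 0]) cube([2534, 119, 2990]); translate([1482, 260, 751]) cube([715, 119, 2030]); }


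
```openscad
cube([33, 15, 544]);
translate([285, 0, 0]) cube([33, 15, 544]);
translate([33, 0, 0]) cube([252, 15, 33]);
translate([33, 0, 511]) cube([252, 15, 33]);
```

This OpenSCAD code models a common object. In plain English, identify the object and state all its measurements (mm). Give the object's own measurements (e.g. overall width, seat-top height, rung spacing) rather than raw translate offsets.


A rectangular picture frame lying in the x–z plane (depth along y). The opening is 252 mm wide (x) by 478 mm tall (z), surrounded by a border 33 mm wide on all four sides. The frame is 15 mm deep and is made of two full-height vertical stiles with two horizontal rails fitted between them.


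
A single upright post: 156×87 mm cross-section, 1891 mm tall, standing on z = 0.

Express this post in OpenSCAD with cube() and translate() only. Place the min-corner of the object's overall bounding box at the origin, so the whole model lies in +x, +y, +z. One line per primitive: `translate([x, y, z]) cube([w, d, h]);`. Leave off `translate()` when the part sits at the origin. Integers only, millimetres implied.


cube([156, 87, 1891]);


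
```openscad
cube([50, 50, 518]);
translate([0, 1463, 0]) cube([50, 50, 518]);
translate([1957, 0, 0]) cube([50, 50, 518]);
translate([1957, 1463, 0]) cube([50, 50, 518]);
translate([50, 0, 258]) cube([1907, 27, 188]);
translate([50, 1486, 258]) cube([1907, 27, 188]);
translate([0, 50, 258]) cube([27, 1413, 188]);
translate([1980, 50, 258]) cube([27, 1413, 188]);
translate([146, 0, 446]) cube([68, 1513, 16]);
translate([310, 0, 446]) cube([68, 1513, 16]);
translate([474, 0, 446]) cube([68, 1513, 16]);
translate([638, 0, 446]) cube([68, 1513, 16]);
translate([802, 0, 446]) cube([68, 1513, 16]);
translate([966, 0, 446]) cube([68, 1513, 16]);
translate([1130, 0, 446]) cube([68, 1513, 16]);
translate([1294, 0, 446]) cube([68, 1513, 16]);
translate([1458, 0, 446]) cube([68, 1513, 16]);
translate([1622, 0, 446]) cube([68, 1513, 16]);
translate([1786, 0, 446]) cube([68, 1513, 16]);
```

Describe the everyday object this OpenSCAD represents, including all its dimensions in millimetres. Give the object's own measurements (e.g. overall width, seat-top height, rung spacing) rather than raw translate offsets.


A bed frame 2007 mm long (x) by 1513 mm wide (y). Four 50×50 mm corner posts, 518 mm tall, at the corners of the footprint. Four rails of 27 mm thickness and 188 mm height run between adjacent posts with their undersides at z = 258 mm, their outer faces flush with the outside of the frame (the two x-running rails run between the posts' inner faces; the two y-running rails run between the posts' inner faces). 11 slats, each 68 mm wide (x) and 16 mm thick, lie across the top of the two x-running rails, running the full 1513 mm width of the frame in y; along x they sit between the end posts with a 96 mm gap after the −x posts and between neighbouring slats, leaving 103 mm before the +x posts.


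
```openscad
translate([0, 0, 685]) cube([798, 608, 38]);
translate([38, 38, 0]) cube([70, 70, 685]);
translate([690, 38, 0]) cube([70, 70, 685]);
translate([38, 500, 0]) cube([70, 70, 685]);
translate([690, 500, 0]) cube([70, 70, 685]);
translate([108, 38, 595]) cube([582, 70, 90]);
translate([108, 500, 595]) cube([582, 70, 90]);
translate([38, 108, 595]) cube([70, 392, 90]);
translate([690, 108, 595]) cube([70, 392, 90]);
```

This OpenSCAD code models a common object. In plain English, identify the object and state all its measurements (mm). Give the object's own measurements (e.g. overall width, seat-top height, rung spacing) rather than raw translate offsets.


A rectangular dining table. The top is 798×608×38 mm with its upper surface at z = 723 mm. It stands on four 70×70 mm square legs, each inset 38 mm from the nearest pair of top edges, running from the floor to the underside of the top. Four apron rails, 70 mm thick and 90 mm tall, run between adjacent legs with their top edges flush with the underside of the top and their outer faces flush with the legs' outer faces.


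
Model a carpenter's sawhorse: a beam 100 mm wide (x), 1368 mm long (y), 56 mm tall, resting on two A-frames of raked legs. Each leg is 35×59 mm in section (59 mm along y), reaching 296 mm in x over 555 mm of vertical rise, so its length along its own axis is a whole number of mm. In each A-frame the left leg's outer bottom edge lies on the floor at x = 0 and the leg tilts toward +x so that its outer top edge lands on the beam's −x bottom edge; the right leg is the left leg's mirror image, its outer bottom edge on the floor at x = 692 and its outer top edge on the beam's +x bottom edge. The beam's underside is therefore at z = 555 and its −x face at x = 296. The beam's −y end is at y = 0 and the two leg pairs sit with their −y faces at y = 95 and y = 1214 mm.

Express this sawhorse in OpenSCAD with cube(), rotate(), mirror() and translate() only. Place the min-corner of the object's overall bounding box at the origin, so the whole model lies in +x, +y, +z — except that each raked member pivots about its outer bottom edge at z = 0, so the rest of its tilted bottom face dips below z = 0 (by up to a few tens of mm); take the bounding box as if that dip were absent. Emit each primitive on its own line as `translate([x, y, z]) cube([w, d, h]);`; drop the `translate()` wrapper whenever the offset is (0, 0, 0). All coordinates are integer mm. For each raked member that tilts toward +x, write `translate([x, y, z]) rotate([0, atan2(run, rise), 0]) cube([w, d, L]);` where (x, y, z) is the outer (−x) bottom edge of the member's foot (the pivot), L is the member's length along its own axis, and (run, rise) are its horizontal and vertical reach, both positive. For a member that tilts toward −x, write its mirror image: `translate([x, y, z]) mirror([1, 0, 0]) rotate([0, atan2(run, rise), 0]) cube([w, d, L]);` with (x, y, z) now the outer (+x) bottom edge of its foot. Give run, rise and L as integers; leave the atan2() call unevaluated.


// leg length = √(296² + 555²) = 629
// right-leg outer foot x = 2·296 + 100 = 692
// beam min-corner = (296, 0, 555)
translate([296, 0, 555]) cube([100, 1368, 56]);
translate([0, 95, 0]) rotate([0, atan2(296, 555), 0]) cube([35, 59, 629]);
translate([692, 95, 0]) mirror([1, 0, 0]) rotate([0, atan2(296, 555), 0]) cube([35, 59, 629]);
translate([0, 1214, 0]) rotate([0, atan2(296, 555), 0]) cube([35, 59, 629]);
translate([692, 1214, 0]) mirror([1, 0, 0]) rotate([0, atan2(296, 555), 0]) cube([35, 59, 629]);


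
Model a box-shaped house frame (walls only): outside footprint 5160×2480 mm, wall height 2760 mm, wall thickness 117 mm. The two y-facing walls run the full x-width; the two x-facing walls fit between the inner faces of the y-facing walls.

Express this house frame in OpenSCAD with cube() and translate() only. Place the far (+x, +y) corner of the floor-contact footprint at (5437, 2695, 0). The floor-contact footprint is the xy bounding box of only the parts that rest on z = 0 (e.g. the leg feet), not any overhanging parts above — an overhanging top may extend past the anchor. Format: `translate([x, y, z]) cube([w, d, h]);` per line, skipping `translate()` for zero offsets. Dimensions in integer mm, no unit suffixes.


translate([277, 215, 0]) cube([5160, 117, 2760]);
translate([277, 2578, 0]) cube([5160, 117, 2760]);
translate([277, 332, 0]) cube([117, 2246, 2760]);
translate([5320, 332, 0]) cube([117, 2246, 2760]);


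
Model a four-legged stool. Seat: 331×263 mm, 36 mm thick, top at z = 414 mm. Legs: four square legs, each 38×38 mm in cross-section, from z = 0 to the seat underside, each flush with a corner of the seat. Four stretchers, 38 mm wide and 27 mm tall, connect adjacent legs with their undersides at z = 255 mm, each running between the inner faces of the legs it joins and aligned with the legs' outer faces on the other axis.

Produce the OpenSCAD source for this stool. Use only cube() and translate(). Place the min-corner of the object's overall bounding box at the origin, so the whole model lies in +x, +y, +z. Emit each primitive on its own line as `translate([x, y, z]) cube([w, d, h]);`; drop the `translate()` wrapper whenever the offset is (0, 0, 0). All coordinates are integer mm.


translate([0, 0, 378]) cube([331, 263, 36]);
cube([38, 38, 378]);
translate([293, 0, 0]) cube([38, 38, 378]);
translate([0, 225, 0]) cube([38, 38, 378]);
translate([293, 225, 0]) cube([38, 38, 378]);
translate([38, 0, 255]) cube([255, 38, 27]);
translate([38, 225, 255]) cube([255, 38, 27]);
translate([0, 38, 255]) cube([38, 187, 27]);
translate([293, 38, 255]) cube([38, 187, 27]);


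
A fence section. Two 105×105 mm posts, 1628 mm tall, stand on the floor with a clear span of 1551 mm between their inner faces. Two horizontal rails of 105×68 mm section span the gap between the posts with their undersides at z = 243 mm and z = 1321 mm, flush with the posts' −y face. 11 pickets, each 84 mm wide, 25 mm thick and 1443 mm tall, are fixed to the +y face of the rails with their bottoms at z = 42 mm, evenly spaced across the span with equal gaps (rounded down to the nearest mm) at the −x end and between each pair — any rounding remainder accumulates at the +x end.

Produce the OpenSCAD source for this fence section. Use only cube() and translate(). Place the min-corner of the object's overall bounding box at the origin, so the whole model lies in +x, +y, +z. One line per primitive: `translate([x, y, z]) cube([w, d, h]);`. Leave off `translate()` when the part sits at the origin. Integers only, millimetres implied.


cube([105, 105, 1628]);
translate([1656, 0, 0]) cube([105, 105, 1628]);
translate([105, 0, 243]) cube([1551, 105, 68]);
translate([105, 0, 1321]) cube([1551, 105, 68]);
translate([157, 105, 42]) cube([84, 25, 1443]);
translate([293, 105, 42]) cube([84, 25, 1443]);
translate([429, 105, 42]) cube([84, 25, 1443]);
translate([565, 105, 42]) cube([84, 25, 1443]);
translate([701, 105, 42]) cube([84, 25, 1443]);
translate([837, 105, 42]) cube([84, 25, 1443]);
translate([973, 105, 42]) cube([84, 25, 1443]);
translate([1109, 105, 42]) cube([84, 25, 1443]);
translate([1245, 105, 42]) cube([84, 25, 1443]);
translate([1381, 105, 42]) cube([84, 25, 1443]);
translate([1517, 105, 42]) cube([84, 25, 1443]);


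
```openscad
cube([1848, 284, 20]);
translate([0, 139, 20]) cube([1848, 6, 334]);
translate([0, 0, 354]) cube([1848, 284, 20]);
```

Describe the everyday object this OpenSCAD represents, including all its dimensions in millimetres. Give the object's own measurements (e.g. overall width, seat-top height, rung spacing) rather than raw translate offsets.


An I-beam lying along x, 1848 mm long. Overall section height 374 mm. Two flanges 284 mm wide (y) and 20 mm thick, one on the floor and one at the top; a web 6 mm thick runs between them, centred on the flange width.


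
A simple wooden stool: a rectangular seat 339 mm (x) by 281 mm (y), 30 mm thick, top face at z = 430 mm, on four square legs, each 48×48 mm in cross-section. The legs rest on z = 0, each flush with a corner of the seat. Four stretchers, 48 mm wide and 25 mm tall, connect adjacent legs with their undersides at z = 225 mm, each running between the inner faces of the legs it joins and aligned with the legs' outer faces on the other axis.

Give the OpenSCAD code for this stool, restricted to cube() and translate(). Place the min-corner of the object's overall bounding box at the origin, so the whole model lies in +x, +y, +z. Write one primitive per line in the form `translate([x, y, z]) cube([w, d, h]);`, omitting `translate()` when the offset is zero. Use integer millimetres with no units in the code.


// leg_h = 430 - 30 = 400
// stretcher span = 339 - 2*48 = 243
translate([0, 0, 400]) cube([339, 281, 30]);
cube([48, 48, 400]);
translate([291, 0, 0]) cube([48, 48, 400]);
translate([0, 233, 0]) cube([48, 48, 400]);
translate([291, 233, 0]) cube([48, 48, 400]);
translate([48, 0, 225]) cube([243, 48, 25]);
translate([48, 233, 225]) cube([243, 48, 25]);
translate([0, 48, 225]) cube([48, 185, 25]);
translate([291, 48, 225]) cube([48, 185, 25]);


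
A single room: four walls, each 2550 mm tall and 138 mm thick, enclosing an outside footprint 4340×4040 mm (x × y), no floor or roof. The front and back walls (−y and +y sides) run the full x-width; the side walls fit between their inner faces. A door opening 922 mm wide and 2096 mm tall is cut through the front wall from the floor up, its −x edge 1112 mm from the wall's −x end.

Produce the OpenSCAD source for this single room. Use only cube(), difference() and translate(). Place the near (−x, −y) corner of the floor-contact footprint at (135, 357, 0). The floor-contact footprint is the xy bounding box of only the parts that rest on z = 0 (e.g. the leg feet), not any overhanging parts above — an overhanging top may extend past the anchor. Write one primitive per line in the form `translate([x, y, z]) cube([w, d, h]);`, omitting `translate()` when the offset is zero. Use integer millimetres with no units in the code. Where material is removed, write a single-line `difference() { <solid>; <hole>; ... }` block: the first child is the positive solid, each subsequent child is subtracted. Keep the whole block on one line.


difference() { translate([135, 357, 0]) cube([4340, 138, 2550]); translate([1247, 357, 0]) cube([922, 138, 2096]); }
translate([135, 4259, 0]) cube([4340, 138, 2550]);
translate([135, 495, 0]) cube([138, 3764, 2550]);
translate([4337, 495, 0]) cube([138, 3764, 2550]);


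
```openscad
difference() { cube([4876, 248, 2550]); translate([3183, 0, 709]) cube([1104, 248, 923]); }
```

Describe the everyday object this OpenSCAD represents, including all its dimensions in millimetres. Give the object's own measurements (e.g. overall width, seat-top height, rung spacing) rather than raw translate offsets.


A wall 4876 mm long (x), 248 mm thick (y), 2550 mm tall, with a rectangular window opening cut through it. The opening is 1104 mm wide and 923 mm tall; its sill is at z = 709 mm and its near (−x) edge is 3183 mm from the wall's −x end. The opening passes through the full wall thickness.


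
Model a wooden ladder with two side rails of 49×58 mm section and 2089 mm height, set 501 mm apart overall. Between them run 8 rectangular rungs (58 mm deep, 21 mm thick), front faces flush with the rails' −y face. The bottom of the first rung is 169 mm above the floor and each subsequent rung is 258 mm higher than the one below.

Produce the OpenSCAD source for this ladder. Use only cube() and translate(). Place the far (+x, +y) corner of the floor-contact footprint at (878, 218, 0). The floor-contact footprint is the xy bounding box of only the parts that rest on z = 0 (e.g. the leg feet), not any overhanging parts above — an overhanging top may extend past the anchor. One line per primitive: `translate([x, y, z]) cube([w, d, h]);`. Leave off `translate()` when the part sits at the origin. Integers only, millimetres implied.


translate([377, 160, 0]) cube([49, 58, 2089]);
translate([829, 160, 0]) cube([49, 58, 2089]);
translate([426, 160, 169]) cube([403, 58, 21]);
translate([426, 160, 427]) cube([403, 58, 21]);
translate([426, 160, 685]) cube([403, 58, 21]);
translate([426, 160, 943]) cube([403, 58, 21]);
translate([426, 160, 1201]) cube([403, 58, 21]);
translate([426, 160, 1459]) cube([403, 58, 21]);
translate([426, 160, 1717]) cube([403, 58, 21]);
translate([426, 160, 1975]) cube([403, 58, 21]);


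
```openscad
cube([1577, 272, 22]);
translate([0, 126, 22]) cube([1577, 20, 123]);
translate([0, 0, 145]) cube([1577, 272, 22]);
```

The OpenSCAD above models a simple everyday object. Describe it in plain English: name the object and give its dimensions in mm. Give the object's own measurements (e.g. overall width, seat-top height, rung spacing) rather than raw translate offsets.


An I-beam lying along x, 1577 mm long. Overall section height 167 mm. Two flanges 272 mm wide (y) and 22 mm thick, one on the floor and one at the top; a web 20 mm thick runs between them, centred on the flange width.


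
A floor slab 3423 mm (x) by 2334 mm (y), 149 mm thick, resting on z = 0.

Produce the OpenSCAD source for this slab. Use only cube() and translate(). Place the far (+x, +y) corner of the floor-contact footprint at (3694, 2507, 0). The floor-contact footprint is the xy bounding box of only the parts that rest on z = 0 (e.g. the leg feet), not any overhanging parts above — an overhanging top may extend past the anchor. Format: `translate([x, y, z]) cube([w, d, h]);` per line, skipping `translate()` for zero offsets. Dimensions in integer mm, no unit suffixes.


translate([271, 173, 0]) cube([3423, 2334, 149]);


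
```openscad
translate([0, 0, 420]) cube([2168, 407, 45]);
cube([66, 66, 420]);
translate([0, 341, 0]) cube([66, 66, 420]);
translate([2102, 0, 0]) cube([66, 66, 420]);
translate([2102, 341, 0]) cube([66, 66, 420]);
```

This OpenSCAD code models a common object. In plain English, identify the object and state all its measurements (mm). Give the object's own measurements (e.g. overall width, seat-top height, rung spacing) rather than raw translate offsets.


A bench: a 2168×407 mm seat slab, 45 mm thick, top at z = 465 mm, on four 66×66 mm square legs flush with the seat corners and standing on z = 0.


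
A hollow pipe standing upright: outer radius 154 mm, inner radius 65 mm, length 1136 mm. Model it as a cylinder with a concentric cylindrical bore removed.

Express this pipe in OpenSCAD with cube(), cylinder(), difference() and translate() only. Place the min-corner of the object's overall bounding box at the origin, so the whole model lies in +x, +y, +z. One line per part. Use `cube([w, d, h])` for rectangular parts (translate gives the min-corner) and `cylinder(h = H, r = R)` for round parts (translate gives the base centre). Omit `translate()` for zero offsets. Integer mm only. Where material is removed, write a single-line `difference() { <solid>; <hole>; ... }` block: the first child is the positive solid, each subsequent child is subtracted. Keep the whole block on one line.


difference() { translate([154, 154, 0]) cylinder(h = 1136, r = 154); translate([154, 154, 0]) cylinder(h = 1136, r = 65); }


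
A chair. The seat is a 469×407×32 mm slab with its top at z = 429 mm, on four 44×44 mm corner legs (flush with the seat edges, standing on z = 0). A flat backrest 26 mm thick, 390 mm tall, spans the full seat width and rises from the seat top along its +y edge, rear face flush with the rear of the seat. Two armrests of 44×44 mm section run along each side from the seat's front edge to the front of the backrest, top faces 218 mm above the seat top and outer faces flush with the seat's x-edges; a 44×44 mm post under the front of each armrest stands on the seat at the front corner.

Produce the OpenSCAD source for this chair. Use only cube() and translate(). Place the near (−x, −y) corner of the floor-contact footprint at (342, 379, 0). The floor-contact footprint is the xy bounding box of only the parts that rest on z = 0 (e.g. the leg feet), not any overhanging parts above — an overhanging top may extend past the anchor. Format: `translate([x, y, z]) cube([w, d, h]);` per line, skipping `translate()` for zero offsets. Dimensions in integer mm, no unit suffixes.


translate([342, 379, 397]) cube([469, 407, 32]);
translate([342, 379, 0]) cube([44, 44, 397]);
translate([767, 379, 0]) cube([44, 44, 397]);
translate([342, 742, 0]) cube([44, 44, 397]);
translate([767, 742, 0]) cube([44, 44, 397]);
translate([342, 760, 429]) cube([469, 26, 390]);
translate([342, 379, 603]) cube([44, 381, 44]);
translate([767, 379, 603]) cube([44, 381, 44]);
translate([342, 379, 429]) cube([44, 44, 174]);
translate([767, 379, 429]) cube([44, 44, 174]);


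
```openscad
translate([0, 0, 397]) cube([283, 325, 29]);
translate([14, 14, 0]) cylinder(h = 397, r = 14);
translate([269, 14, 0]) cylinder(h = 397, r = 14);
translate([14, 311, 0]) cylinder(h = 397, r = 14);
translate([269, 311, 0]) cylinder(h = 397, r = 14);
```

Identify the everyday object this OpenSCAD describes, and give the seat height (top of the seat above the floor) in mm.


A stool. The seat height is 426 mm.

A 283×325×29 slab at z = 397 on four corner cylinders — a stool. The seat top is 397 + 29 = 426 mm.


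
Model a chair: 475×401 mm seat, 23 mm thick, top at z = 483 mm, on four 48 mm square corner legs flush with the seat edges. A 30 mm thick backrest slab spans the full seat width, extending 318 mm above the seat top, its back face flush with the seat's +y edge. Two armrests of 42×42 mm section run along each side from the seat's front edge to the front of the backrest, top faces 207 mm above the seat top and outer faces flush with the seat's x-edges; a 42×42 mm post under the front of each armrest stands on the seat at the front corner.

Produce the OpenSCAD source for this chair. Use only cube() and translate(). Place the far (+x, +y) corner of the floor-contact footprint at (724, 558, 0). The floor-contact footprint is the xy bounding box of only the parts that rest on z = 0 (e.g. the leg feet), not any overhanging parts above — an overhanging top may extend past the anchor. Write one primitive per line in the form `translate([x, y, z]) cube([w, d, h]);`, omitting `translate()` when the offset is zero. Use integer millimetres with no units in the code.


translate([249, 157, 460]) cube([475, 401, 23]);
translate([249, 157, 0]) cube([48, 48, 460]);
translate([676, 157, 0]) cube([48, 48, 460]);
translate([249, 510, 0]) cube([48, 48, 460]);
translate([676, 510, 0]) cube([48, 48, 460]);
translate([249, 528, 483]) cube([475, 30, 318]);
translate([249, 157, 648]) cube([42, 371, 42]);
translate([682, 157, 648]) cube([42, 371, 42]);
translate([249, 157, 483]) cube([42, 42, 165]);
translate([682, 157, 483]) cube([42, 42, 165]);


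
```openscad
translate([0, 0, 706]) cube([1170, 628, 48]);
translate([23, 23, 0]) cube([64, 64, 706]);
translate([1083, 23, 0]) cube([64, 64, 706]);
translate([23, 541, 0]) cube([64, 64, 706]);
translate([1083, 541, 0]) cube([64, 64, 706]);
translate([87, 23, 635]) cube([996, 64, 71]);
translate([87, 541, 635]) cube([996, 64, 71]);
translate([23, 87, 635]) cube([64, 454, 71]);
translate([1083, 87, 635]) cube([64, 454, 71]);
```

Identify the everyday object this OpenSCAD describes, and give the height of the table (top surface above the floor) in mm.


A table. The table height is 754 mm.

A 1170×628×48 slab sits at z = 706 on four 64 mm square posts — a table. The top surface is at 706 + 48 = 754 mm.


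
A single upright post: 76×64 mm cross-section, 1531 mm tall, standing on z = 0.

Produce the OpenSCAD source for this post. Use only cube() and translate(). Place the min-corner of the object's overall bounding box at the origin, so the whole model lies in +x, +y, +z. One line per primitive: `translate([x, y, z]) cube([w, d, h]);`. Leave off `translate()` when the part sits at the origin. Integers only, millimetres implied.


cube([76, 64, 1531]);


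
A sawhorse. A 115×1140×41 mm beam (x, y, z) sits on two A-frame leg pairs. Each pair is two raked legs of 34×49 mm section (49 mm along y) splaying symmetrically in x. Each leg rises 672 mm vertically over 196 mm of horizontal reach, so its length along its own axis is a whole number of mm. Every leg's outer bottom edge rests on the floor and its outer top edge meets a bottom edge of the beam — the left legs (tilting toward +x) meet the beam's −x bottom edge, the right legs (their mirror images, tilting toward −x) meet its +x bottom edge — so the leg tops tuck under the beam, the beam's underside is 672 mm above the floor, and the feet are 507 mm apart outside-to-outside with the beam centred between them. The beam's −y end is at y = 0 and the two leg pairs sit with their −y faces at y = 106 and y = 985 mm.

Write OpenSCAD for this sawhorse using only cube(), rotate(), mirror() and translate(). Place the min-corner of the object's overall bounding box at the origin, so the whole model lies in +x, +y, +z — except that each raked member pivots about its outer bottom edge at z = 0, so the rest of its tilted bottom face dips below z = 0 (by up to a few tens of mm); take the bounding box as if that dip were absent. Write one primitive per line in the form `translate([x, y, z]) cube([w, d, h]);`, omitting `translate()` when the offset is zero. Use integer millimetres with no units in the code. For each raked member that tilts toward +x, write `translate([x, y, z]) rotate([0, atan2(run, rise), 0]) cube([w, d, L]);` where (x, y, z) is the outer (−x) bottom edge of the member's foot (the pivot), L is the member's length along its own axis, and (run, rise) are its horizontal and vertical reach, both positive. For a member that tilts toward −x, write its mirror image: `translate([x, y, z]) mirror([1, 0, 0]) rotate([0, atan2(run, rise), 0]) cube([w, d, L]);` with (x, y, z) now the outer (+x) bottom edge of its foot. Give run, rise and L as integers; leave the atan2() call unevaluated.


translate([196, 0, 672]) cube([115, 1140, 41]);
translate([0, 106, 0]) rotate([0, atan2(196, 672), 0]) cube([34, 49, 700]);
translate([507, 106, 0]) mirror([1, 0, 0]) rotate([0, atan2(196, 672), 0]) cube([34, 49, 700]);
translate([0, 985, 0]) rotate([0, atan2(196, 672), 0]) cube([34, 49, 700]);
translate([507, 985, 0]) mirror([1, 0, 0]) rotate([0, atan2(196, 672), 0]) cube([34, 49, 700]);


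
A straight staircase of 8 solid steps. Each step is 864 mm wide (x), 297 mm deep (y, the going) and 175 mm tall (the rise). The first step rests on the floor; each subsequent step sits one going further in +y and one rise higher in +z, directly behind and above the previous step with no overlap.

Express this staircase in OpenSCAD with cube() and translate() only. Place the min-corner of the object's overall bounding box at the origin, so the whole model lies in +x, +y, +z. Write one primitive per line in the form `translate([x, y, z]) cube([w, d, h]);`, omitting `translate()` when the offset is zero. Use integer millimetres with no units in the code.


cube([864, 297, 175]);
translate([0, 297, 175]) cube([864, 297, 175]);
translate([0, 594, 350]) cube([864, 297, 175]);
translate([0, 891, 525]) cube([864, 297, 175]);
translate([0, 1188, 700]) cube([864, 297, 175]);
translate([0, 1485, 875]) cube([864, 297, 175]);
translate([0, 1782, 1050]) cube([864, 297, 175]);
translate([0, 2079, 1225]) cube([864, 297, 175]);


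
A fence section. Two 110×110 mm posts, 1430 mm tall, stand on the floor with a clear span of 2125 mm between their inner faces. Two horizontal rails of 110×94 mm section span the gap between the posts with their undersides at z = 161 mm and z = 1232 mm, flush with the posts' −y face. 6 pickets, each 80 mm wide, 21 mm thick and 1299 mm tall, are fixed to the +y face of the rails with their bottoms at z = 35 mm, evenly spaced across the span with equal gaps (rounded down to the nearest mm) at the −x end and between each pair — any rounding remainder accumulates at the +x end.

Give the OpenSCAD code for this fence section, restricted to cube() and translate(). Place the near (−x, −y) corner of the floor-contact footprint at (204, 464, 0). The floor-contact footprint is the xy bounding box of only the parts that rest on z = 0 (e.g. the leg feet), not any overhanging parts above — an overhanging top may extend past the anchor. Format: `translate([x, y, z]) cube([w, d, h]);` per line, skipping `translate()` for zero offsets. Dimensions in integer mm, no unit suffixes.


translate([204, 464, 0]) cube([110, 110, 1430]);
translate([2439, 464, 0]) cube([110, 110, 1430]);
translate([314, 464, 161]) cube([2125, 110, 94]);
translate([314, 464, 1232]) cube([2125, 110, 94]);
translate([549, 574, 35]) cube([80, 21, 1299]);
translate([864, 574, 35]) cube([80, 21, 1299]);
translate([1179, 574, 35]) cube([80, 21, 1299]);
translate([1494, 574, 35]) cube([80, 21, 1299]);
translate([1809, 574, 35]) cube([80, 21, 1299]);
translate([2124, 574, 35]) cube([80, 21, 1299]);


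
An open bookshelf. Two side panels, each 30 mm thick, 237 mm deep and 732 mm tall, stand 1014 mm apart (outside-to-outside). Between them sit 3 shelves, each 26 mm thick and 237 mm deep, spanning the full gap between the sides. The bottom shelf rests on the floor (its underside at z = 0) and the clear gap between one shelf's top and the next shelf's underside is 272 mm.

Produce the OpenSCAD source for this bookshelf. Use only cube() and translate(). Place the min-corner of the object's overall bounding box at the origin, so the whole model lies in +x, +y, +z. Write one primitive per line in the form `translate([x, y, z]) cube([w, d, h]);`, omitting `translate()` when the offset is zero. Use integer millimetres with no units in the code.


cube([30, 237, 732]);
translate([984, 0, 0]) cube([30, 237, 732]);
translate([30, 0, 0]) cube([954, 237, 26]);
translate([30, 0, 298]) cube([954, 237, 26]);
translate([30, 0, 596]) cube([954, 237, 26]);


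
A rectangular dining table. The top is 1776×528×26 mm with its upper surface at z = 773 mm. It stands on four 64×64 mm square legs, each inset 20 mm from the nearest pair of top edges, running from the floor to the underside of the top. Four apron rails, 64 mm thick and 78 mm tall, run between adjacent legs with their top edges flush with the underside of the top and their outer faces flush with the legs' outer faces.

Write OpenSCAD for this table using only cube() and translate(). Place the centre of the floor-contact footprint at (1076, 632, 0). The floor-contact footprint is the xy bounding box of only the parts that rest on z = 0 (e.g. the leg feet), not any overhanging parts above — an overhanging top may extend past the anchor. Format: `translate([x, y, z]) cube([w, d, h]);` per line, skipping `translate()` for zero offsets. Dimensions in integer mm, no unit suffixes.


translate([188, 368, 747]) cube([1776, 528, 26]);
translate([208, 388, 0]) cube([64, 64, 747]);
translate([1880, 388, 0]) cube([64, 64, 747]);
translate([208, 812, 0]) cube([64, 64, 747]);
translate([1880, 812, 0]) cube([64, 64, 747]);
translate([272, 388, 669]) cube([1608, 64, 78]);
translate([272, 812, 669]) cube([1608, 64, 78]);
translate([208, 452, 669]) cube([64, 360, 78]);
translate([1880, 452, 669]) cube([64, 360, 78]);


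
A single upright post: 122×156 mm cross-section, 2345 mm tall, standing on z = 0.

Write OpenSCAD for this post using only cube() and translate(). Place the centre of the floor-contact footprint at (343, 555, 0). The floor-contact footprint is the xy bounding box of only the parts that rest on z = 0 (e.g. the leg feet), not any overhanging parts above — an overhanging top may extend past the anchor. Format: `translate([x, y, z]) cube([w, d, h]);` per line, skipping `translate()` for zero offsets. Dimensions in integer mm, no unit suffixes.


translate([282, 477, 0]) cube([122, 156, 2345]);


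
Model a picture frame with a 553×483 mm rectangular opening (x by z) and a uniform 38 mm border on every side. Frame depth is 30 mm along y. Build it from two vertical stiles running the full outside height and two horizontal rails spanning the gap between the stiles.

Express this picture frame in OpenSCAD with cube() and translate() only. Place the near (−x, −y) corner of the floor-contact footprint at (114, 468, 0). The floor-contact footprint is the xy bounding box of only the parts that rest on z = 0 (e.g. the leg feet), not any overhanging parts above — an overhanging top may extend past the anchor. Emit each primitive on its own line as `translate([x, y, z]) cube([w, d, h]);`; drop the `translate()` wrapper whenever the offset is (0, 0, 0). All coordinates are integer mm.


translate([114, 468, 0]) cube([38, 30, 559]);
translate([705, 468, 0]) cube([38, 30, 559]);
translate([152, 468, 0]) cube([553, 30, 38]);
translate([152, 468, 521]) cube([553, 30, 38]);


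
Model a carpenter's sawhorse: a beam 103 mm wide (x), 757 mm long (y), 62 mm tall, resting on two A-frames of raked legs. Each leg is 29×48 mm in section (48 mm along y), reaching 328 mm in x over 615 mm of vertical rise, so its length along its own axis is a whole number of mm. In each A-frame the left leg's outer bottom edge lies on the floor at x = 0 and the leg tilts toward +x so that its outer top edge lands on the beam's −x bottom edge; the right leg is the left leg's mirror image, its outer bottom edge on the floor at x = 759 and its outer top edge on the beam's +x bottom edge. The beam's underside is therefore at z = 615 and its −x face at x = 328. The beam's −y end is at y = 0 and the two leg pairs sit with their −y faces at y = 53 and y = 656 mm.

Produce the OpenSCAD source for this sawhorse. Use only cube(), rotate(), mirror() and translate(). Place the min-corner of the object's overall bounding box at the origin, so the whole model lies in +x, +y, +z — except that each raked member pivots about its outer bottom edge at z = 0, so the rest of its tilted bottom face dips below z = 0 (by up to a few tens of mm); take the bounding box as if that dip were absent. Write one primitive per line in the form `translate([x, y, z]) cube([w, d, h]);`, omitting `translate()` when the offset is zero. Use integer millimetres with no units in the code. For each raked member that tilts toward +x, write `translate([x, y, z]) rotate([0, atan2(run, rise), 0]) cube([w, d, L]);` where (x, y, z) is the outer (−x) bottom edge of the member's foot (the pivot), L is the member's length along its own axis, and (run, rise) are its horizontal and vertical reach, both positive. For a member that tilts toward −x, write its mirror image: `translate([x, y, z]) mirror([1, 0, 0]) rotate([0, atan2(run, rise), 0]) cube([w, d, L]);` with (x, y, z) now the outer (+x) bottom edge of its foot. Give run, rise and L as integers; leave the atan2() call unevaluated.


translate([328, 0, 615]) cube([103, 757, 62]);
translate([0, 53, 0]) rotate([0, atan2(328, 615), 0]) cube([29, 48, 697]);
translate([759, 53, 0]) mirror([1, 0, 0]) rotate([0, atan2(328, 615), 0]) cube([29, 48, 697]);
translate([0, 656, 0]) rotate([0, atan2(328, 615), 0]) cube([29, 48, 697]);
translate([759, 656, 0]) mirror([1, 0, 0]) rotate([0, atan2(328, 615), 0]) cube([29, 48, 697]);
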